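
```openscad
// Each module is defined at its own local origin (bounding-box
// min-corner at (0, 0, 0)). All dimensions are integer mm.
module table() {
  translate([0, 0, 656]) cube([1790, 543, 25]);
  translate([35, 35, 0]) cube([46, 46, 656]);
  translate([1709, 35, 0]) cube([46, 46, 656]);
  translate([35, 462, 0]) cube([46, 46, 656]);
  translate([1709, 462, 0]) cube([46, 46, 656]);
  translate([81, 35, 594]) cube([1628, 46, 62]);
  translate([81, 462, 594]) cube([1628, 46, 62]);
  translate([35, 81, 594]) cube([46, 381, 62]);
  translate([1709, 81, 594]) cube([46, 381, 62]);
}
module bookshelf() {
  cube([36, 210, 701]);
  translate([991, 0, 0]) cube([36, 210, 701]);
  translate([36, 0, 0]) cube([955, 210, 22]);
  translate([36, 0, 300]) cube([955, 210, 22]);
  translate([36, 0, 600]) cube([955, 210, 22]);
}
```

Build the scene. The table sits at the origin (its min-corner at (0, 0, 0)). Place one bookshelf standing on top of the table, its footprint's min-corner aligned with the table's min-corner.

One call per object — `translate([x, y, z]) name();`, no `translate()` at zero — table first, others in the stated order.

table();
translate([0, 0, 681]) bookshelf();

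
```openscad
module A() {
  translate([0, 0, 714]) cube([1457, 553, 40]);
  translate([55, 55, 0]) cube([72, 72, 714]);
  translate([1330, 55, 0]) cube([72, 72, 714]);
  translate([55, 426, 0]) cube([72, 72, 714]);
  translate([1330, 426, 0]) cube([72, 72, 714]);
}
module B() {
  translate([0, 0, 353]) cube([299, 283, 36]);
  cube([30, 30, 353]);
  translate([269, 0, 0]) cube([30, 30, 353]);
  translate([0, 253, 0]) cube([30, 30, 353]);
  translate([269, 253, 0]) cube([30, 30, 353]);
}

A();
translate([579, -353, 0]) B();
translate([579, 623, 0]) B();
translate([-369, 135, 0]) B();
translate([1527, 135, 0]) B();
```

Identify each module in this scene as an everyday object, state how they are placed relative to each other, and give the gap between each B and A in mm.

A is a table. B is a stool. Four stools sit around the table at the −y, +y, −x, +x sides. The gap between each stool and the table is 70 mm.

Each stool's nearest face is 70 mm from the table's bounding box.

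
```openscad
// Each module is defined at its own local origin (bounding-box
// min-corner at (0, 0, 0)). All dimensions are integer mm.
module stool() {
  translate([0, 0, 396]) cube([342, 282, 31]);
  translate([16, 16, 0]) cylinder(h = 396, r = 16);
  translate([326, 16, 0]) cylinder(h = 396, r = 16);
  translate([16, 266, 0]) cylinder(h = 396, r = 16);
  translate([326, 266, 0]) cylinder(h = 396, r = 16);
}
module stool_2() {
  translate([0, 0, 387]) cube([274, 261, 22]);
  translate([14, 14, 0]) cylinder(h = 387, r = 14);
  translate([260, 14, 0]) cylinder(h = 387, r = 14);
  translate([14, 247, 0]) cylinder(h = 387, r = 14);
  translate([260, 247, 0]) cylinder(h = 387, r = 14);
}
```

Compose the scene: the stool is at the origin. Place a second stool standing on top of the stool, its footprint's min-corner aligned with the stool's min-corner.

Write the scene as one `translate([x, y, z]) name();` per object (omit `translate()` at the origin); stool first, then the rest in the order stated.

stool();
translate([0, 0, 427]) stool_2();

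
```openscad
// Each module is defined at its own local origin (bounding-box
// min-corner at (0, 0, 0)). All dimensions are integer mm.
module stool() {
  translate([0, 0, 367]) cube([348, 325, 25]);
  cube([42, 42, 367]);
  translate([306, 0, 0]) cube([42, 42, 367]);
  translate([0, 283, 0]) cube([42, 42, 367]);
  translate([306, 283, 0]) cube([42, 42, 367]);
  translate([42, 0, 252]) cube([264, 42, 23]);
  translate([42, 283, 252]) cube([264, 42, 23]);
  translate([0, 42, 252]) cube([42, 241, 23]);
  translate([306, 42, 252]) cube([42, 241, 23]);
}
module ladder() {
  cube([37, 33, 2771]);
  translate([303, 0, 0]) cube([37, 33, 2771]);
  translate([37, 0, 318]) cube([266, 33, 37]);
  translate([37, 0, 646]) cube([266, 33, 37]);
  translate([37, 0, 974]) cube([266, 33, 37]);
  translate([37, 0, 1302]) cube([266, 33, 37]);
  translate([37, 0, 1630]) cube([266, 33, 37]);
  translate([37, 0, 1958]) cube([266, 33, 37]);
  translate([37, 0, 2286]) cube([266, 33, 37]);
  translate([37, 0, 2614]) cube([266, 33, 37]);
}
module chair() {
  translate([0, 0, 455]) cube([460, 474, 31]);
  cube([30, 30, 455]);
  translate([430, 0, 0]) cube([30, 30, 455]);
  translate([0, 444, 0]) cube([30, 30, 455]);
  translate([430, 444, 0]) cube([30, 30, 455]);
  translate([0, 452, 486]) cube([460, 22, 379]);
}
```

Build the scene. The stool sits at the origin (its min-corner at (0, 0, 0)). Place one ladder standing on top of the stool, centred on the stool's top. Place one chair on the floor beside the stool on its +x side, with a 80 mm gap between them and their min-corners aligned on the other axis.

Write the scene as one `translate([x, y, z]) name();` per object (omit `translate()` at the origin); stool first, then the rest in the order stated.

stool();
translate([4, 146, 392]) ladder();
translate([428, 0, 0]) chair();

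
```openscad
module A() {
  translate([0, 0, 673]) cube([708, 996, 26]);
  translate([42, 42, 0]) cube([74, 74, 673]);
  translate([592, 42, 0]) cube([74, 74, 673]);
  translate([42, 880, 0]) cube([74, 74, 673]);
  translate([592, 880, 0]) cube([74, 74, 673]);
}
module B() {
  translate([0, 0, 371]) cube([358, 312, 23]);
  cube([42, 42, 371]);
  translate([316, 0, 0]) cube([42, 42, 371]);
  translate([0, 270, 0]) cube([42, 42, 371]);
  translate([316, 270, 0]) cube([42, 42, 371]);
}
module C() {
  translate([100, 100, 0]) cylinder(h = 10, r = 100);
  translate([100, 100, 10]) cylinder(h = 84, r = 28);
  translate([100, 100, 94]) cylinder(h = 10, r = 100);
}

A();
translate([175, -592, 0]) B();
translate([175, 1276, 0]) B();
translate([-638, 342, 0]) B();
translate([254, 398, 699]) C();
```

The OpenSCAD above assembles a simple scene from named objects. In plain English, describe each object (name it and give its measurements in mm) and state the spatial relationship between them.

A is a rectangular dining table. The top is 708×996×26 mm with its upper surface at z = 699 mm. It stands on four 74×74 mm square legs, each inset 42 mm from the nearest pair of top edges, running from the floor to the underside of the top.

B is a four-legged stool. The seat is a 358×312×23 mm slab whose top surface is at z = 394 mm; four square legs, each 42×42 mm in cross-section, run from the floor (z = 0) to the underside of the seat, each flush with a corner of the seat.

C is a spool: two coaxial disc flanges of radius 100 mm and thickness 10 mm, joined by a core cylinder of radius 28 mm and height 84 mm. The lower flange rests on z = 0 and the three cylinders share a vertical axis.

Three stools sit around the table at the −y, +y, −x sides. The spool is on top of the table, centred.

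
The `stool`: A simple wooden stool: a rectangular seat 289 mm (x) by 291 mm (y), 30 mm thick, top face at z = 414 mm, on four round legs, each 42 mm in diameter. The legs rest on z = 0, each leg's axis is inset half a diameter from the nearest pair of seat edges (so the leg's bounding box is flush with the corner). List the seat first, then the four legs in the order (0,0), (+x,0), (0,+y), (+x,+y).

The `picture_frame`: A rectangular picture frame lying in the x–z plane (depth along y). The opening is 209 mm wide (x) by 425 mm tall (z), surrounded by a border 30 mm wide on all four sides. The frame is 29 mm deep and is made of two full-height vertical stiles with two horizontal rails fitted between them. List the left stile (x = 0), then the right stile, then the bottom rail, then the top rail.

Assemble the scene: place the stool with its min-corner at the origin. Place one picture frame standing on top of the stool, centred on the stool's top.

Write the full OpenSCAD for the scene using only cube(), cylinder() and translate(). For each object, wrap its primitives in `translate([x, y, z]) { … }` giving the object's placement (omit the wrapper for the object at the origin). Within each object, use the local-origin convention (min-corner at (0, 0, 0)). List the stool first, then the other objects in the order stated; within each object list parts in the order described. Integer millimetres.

translate([0, 0, 384]) cube([289, 291, 30]);
translate([21, 21, 0]) cylinder(h = 384, r = 21);
translate([268, 21, 0]) cylinder(h = 384, r = 21);
translate([21, 270, 0]) cylinder(h = 384, r = 21);
translate([268, 270, 0]) cylinder(h = 384, r = 21);
translate([10, 131, 414]) {
  cube([30, 29, 485]);
  translate([239, 0, 0]) cube([30, 29, 485]);
  translate([30, 0, 0]) cube([209, 29, 30]);
  translate([30, 0, 455]) cube([209, 29, 30]);
}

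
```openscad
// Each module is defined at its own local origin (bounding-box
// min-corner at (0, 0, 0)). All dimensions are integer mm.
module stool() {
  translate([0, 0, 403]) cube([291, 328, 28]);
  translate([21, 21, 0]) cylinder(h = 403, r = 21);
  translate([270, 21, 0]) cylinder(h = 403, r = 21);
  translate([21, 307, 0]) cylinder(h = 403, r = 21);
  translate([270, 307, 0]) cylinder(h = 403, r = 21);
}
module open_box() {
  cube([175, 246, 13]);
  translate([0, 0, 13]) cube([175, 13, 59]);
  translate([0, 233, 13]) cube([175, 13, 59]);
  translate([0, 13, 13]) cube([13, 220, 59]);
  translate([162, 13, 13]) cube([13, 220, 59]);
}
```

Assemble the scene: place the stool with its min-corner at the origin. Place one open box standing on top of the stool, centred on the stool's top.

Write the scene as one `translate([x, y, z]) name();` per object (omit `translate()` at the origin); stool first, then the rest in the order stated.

stool();
translate([58, 41, 431]) open_box();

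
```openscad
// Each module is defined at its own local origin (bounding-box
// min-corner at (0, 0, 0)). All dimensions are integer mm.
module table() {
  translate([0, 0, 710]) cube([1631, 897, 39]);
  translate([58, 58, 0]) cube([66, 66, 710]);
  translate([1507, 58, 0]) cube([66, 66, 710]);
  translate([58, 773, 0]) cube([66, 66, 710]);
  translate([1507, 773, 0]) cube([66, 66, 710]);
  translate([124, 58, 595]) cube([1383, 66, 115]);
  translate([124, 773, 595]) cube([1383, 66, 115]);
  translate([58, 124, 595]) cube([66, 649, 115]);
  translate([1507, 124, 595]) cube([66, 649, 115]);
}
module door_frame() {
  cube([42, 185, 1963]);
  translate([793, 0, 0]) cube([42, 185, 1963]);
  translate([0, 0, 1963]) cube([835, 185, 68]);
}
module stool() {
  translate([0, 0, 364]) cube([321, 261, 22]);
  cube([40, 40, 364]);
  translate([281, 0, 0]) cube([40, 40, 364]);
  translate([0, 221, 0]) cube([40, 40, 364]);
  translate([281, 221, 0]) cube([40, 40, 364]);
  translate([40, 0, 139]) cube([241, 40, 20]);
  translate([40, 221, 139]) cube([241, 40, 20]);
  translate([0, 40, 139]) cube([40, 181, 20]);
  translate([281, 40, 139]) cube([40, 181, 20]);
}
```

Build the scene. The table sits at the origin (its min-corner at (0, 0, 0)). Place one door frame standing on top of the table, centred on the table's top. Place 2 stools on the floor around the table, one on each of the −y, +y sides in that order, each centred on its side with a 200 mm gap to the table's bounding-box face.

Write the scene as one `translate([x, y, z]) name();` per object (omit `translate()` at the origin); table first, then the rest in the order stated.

table();
translate([398, 356, 749]) door_frame();
translate([655, -461, 0]) stool();
translate([655, 1097, 0]) stool();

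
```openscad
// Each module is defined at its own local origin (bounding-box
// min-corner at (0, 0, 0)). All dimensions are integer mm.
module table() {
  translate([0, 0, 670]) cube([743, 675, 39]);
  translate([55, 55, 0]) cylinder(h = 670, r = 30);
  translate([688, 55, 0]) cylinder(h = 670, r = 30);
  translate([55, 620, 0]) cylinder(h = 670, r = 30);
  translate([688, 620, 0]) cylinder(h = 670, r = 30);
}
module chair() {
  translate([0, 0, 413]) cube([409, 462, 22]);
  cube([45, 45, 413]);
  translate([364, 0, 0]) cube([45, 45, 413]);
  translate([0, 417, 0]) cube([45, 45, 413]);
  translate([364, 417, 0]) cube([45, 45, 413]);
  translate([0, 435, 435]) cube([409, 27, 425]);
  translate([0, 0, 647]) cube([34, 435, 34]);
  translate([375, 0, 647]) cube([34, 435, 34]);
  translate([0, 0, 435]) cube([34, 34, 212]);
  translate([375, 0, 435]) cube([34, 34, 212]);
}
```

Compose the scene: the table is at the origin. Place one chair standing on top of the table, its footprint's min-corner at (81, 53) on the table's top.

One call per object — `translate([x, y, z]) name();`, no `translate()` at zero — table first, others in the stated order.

table();
translate([81, 53, 709]) chair();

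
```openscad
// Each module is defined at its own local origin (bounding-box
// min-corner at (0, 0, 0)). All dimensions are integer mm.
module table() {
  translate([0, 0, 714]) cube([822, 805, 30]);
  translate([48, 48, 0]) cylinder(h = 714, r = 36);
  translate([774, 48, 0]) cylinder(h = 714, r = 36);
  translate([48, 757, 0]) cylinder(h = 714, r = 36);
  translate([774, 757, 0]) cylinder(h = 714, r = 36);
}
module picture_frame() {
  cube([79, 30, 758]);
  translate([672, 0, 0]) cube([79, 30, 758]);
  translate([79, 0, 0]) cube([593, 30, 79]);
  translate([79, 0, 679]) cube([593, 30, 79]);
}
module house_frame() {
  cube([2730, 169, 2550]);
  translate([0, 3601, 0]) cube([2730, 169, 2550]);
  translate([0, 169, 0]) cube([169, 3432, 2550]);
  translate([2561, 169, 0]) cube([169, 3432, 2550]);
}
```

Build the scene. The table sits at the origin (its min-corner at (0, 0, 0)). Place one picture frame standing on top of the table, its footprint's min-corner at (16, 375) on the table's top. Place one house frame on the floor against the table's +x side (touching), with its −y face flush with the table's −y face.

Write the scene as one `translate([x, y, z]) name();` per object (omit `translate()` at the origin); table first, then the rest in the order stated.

table();
translate([16, 375, 744]) picture_frame();
translate([822, 0, 0]) house_frame();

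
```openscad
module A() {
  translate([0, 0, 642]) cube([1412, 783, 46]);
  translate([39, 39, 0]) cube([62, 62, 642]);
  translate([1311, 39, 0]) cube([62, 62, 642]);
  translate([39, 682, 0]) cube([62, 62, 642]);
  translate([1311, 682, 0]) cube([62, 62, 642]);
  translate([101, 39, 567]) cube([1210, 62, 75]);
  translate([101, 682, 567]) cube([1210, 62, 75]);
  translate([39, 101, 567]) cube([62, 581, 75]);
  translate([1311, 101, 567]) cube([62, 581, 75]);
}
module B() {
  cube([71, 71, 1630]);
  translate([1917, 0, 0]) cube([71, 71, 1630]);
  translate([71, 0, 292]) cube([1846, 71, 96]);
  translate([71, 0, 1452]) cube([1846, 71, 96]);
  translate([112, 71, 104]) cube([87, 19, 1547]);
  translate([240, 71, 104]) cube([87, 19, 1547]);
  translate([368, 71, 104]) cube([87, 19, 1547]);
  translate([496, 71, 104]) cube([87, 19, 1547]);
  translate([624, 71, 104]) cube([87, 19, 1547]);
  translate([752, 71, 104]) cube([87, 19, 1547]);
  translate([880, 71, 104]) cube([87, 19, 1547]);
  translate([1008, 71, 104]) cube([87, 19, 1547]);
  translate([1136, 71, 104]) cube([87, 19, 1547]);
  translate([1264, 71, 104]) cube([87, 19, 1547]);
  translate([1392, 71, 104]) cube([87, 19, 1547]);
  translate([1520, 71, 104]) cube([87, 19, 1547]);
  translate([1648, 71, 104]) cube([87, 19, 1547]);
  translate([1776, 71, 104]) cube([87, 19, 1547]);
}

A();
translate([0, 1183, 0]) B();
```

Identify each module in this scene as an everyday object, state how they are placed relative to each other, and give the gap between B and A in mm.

A is a table. B is a fence section. The fence section is on the floor beside the table on its +y side. The gap between the fence section and the table is 400 mm.

The fence section's nearest face is 400 mm from the table's +y face.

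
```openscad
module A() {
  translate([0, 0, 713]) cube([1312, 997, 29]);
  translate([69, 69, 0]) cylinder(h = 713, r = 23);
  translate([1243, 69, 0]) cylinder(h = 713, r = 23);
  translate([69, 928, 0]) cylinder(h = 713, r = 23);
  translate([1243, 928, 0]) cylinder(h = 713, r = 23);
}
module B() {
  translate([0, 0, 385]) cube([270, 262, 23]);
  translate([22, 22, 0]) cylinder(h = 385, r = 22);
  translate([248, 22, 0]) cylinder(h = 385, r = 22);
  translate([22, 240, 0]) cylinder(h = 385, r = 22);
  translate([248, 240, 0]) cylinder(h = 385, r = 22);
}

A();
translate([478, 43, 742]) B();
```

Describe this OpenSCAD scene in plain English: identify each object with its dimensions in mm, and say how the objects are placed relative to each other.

A is a rectangular dining table. The top is 1312×997×29 mm with its upper surface at z = 742 mm. It stands on four round legs of 46 mm diameter, each leg's bounding box inset 46 mm from the nearest pair of top edges, running from the floor to the underside of the top.

B is a four-legged stool. The seat is 270×262 mm, 23 mm thick, top at z = 408 mm. It stands on four round legs, each 44 mm in diameter, from z = 0 to the seat underside, each leg's axis is inset half a diameter from the nearest pair of seat edges (so the leg's bounding box is flush with the corner).

The stool is on top of the table.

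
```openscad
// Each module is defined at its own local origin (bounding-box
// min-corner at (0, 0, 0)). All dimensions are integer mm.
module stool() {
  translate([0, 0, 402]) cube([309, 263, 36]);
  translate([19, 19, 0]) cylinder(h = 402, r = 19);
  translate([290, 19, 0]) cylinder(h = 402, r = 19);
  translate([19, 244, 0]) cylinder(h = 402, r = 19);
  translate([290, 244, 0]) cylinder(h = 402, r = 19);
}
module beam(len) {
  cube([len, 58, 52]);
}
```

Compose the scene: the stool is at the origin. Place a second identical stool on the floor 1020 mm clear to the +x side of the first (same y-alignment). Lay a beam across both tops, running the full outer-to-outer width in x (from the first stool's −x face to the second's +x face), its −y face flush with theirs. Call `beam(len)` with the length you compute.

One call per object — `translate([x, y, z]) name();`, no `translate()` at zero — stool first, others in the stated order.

stool();
translate([1329, 0, 0]) stool();
translate([0, 0, 438]) beam(1638);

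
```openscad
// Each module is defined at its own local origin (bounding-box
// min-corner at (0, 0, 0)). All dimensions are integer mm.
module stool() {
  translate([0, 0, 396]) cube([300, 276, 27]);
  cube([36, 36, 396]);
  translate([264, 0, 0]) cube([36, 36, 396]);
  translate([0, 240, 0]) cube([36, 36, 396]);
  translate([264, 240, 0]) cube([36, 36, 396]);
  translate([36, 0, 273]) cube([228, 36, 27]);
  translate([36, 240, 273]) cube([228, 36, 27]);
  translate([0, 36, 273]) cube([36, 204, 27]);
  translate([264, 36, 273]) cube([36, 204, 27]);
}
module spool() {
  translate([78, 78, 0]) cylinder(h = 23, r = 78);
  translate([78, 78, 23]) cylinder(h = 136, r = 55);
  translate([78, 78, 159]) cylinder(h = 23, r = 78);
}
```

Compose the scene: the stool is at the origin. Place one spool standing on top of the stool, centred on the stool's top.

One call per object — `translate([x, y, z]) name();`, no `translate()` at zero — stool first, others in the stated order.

stool();
translate([72, 60, 423]) spool();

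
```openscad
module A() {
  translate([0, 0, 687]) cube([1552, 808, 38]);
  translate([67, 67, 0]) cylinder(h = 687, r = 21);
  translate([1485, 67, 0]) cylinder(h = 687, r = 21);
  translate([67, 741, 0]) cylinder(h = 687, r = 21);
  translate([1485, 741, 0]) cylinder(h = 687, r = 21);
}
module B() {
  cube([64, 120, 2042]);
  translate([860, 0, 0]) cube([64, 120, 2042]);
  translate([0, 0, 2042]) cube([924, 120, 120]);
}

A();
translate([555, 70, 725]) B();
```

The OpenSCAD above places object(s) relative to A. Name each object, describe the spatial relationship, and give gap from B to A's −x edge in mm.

The door frame's min-x is at 555; the table's min-x is 0; gap = 555 mm.

A is a table. B is a door frame. The door frame is on top of the table. The gap from the door frame to the table's −x edge is 555 mm.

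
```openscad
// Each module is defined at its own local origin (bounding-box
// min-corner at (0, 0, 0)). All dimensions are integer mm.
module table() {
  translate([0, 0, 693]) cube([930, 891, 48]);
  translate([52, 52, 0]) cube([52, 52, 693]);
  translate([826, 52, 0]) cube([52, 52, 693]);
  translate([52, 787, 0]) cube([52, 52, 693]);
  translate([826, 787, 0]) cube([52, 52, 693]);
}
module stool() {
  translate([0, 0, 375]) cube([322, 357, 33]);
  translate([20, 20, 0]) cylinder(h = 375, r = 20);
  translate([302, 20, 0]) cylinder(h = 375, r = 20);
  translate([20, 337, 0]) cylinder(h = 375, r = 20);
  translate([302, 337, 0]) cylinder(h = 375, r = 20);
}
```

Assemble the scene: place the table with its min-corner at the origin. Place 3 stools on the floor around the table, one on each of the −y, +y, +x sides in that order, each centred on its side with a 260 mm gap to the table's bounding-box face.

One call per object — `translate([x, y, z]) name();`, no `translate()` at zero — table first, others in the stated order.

table();
translate([304, -617, 0]) stool();
translate([304, 1151, 0]) stool();
translate([1190, 267, 0]) stool();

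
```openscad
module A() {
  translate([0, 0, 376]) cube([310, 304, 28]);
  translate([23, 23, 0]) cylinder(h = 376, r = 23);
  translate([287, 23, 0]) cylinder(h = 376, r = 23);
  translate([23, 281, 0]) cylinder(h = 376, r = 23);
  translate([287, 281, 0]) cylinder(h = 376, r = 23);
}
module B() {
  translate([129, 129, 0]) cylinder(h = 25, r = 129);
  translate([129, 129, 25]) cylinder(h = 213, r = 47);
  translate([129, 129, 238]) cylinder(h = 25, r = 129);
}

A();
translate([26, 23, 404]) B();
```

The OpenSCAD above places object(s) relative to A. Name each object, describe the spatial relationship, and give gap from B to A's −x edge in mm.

The spool's min-x is at 26; the stool's min-x is 0; gap = 26 mm.

A is a stool. B is a spool. The spool is on top of the stool, centred. The gap from the spool to the stool's −x edge is 26 mm.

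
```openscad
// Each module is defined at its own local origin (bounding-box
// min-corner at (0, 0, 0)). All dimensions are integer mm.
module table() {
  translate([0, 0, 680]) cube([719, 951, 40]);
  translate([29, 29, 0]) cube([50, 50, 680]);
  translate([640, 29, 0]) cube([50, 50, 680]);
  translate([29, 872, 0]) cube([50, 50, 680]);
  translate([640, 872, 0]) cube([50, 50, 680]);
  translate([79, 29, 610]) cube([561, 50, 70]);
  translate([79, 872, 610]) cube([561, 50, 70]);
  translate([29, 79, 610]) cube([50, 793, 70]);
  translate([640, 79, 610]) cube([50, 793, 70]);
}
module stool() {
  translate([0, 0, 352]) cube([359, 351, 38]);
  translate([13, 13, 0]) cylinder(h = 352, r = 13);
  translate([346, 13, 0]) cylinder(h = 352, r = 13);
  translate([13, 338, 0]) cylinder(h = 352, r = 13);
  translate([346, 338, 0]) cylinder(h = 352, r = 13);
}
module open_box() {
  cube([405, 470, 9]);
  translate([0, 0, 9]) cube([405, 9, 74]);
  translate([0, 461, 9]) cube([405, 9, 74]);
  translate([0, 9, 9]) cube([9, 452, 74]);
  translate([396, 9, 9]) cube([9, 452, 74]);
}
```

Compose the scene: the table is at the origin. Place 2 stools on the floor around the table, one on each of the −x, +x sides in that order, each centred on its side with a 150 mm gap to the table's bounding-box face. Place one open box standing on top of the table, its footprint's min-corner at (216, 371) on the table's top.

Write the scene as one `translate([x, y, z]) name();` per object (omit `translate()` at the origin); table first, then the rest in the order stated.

table();
translate([-509, 300, 0]) stool();
translate([869, 300, 0]) stool();
translate([216, 371, 720]) open_box();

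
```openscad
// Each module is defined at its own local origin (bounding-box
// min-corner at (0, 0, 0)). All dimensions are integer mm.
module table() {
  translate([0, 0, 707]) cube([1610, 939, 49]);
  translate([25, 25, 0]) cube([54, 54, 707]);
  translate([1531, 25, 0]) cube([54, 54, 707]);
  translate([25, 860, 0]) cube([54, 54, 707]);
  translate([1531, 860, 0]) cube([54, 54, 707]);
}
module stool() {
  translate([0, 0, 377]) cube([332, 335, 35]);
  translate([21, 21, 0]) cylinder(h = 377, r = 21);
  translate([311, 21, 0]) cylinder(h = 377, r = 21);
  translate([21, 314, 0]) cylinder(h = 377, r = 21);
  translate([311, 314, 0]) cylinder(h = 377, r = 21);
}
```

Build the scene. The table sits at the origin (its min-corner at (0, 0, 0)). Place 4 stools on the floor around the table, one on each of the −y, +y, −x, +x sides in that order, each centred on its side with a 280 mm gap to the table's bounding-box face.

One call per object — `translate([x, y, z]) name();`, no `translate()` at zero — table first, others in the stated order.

table();
translate([639, -615, 0]) stool();
translate([639, 1219, 0]) stool();
translate([-612, 302, 0]) stool();
translate([1890, 302, 0]) stool();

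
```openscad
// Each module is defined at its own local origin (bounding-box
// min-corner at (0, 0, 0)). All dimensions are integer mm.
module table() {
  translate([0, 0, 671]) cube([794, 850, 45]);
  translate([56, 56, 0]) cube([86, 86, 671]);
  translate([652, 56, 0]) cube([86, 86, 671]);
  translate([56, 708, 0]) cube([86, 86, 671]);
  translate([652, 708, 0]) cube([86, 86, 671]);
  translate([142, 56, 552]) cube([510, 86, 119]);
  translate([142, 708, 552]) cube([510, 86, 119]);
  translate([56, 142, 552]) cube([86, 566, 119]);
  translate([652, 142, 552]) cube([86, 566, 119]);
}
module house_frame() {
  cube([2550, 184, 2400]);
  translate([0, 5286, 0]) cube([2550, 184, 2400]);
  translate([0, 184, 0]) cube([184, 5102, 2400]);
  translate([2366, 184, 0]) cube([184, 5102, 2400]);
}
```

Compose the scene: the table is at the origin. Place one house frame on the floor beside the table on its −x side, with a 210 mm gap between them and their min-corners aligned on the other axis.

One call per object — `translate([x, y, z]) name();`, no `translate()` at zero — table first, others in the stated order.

table();
translate([-2760, 0, 0]) house_frame();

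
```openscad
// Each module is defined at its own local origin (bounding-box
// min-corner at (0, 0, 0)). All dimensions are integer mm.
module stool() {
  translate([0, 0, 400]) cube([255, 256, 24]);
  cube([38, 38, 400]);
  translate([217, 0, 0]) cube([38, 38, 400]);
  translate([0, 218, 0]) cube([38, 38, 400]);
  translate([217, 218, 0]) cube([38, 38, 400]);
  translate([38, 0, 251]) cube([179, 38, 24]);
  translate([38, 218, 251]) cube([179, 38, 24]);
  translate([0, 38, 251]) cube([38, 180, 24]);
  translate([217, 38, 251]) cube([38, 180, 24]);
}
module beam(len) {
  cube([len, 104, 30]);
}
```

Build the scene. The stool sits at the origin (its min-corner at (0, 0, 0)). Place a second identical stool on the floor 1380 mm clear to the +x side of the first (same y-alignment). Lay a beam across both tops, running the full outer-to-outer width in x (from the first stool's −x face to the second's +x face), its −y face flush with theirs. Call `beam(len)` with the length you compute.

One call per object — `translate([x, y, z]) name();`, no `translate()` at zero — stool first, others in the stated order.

stool();
translate([1635, 0, 0]) stool();
translate([0, 0, 424]) beam(1890);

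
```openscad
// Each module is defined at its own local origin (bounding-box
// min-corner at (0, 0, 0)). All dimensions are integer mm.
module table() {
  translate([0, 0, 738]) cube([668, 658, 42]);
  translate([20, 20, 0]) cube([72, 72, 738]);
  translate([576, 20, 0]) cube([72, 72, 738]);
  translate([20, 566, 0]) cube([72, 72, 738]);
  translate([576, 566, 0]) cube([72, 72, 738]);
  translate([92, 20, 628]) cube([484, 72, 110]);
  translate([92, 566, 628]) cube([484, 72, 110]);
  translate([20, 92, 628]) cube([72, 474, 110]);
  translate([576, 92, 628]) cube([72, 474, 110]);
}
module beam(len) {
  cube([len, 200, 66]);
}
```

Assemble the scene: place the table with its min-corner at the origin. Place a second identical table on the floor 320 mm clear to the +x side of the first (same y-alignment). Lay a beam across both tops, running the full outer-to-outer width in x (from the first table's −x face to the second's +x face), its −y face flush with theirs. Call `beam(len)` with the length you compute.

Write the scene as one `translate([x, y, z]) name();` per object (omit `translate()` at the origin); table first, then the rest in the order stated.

table();
translate([988, 0, 0]) table();
translate([0, 0, 780]) beam(1656);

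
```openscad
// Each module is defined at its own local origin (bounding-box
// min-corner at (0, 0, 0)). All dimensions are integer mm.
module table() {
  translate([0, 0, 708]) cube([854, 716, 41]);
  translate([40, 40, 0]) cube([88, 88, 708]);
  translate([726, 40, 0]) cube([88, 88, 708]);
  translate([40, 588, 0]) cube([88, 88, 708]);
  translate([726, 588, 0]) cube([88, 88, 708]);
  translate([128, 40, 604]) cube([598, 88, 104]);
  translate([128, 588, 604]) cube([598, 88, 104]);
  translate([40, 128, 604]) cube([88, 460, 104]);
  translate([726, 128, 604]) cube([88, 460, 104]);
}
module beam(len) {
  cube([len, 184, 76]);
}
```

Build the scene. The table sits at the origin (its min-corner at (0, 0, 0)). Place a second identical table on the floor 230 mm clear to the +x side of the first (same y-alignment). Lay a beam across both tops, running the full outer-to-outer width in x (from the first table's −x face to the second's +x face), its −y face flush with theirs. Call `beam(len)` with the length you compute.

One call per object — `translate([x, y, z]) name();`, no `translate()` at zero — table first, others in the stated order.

table();
translate([1084, 0, 0]) table();
translate([0, 0, 749]) beam(1938);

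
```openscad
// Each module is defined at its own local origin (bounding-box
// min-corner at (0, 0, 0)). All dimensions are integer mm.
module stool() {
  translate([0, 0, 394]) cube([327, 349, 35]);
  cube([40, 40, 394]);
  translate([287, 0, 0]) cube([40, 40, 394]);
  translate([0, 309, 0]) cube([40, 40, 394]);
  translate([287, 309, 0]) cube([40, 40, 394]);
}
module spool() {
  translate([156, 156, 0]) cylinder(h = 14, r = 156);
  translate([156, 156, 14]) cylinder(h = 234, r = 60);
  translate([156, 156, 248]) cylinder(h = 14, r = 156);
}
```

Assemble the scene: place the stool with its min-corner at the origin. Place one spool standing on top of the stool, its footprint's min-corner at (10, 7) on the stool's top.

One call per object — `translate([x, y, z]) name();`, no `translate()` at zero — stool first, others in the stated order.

stool();
translate([10, 7, 429]) spool();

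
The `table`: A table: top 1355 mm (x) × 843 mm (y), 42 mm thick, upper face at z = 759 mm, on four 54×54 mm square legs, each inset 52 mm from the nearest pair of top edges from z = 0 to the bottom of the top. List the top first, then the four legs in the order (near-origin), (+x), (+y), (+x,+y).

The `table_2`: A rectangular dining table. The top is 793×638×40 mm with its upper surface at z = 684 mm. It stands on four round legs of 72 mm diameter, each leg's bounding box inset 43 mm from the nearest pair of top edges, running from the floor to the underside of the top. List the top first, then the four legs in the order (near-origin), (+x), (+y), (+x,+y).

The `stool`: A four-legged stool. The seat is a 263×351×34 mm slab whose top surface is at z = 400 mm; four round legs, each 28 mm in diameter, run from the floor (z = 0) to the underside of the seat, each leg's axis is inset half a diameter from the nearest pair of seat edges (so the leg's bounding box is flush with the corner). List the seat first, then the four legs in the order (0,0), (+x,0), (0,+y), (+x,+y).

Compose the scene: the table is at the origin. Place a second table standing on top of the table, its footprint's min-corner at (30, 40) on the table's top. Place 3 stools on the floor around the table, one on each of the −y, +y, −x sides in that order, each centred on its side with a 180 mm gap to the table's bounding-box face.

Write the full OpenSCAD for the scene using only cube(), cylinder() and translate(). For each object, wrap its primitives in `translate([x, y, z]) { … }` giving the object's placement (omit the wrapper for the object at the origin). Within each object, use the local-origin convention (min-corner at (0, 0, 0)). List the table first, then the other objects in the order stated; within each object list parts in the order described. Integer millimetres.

translate([0, 0, 717]) cube([1355, 843, 42]);
translate([52, 52, 0]) cube([54, 54, 717]);
translate([1249, 52, 0]) cube([54, 54, 717]);
translate([52, 737, 0]) cube([54, 54, 717]);
translate([1249, 737, 0]) cube([54, 54, 717]);
translate([30, 40, 759]) {
  translate([0, 0, 644]) cube([793, 638, 40]);
  translate([79, 79, 0]) cylinder(h = 644, r = 36);
  translate([714, 79, 0]) cylinder(h = 644, r = 36);
  translate([79, 559, 0]) cylinder(h = 644, r = 36);
  translate([714, 559, 0]) cylinder(h = 644, r = 36);
}
translate([546, -531, 0]) {
  translate([0, 0, 366]) cube([263, 351, 34]);
  translate([14, 14, 0]) cylinder(h = 366, r = 14);
  translate([249, 14, 0]) cylinder(h = 366, r = 14);
  translate([14, 337, 0]) cylinder(h = 366, r = 14);
  translate([249, 337, 0]) cylinder(h = 366, r = 14);
}
translate([546, 1023, 0]) {
  translate([0, 0, 366]) cube([263, 351, 34]);
  translate([14, 14, 0]) cylinder(h = 366, r = 14);
  translate([249, 14, 0]) cylinder(h = 366, r = 14);
  translate([14, 337, 0]) cylinder(h = 366, r = 14);
  translate([249, 337, 0]) cylinder(h = 366, r = 14);
}
translate([-443, 246, 0]) {
  translate([0, 0, 366]) cube([263, 351, 34]);
  translate([14, 14, 0]) cylinder(h = 366, r = 14);
  translate([249, 14, 0]) cylinder(h = 366, r = 14);
  translate([14, 337, 0]) cylinder(h = 366, r = 14);
  translate([249, 337, 0]) cylinder(h = 366, r = 14);
}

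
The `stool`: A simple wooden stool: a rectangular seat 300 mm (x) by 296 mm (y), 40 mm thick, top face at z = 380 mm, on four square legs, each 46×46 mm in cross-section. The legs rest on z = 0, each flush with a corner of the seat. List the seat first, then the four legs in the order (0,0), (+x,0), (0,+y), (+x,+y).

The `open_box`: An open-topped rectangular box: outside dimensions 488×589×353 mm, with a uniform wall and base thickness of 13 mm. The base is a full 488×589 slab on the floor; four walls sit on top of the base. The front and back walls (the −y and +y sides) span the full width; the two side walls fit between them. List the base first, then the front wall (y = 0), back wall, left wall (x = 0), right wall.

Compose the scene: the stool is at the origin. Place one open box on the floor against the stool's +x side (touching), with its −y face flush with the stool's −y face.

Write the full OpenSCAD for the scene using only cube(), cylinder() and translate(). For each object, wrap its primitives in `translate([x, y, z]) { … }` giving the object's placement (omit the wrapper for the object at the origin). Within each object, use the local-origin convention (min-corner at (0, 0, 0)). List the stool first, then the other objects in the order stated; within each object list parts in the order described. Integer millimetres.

translate([0, 0, 340]) cube([300, 296, 40]);
cube([46, 46, 340]);
translate([254, 0, 0]) cube([46, 46, 340]);
translate([0, 250, 0]) cube([46, 46, 340]);
translate([254, 250, 0]) cube([46, 46, 340]);
translate([300, 0, 0]) {
  cube([488, 589, 13]);
  translate([0, 0, 13]) cube([488, 13, 340]);
  translate([0, 576, 13]) cube([488, 13, 340]);
  translate([0, 13, 13]) cube([13, 563, 340]);
  translate([475, 13, 13]) cube([13, 563, 340]);
}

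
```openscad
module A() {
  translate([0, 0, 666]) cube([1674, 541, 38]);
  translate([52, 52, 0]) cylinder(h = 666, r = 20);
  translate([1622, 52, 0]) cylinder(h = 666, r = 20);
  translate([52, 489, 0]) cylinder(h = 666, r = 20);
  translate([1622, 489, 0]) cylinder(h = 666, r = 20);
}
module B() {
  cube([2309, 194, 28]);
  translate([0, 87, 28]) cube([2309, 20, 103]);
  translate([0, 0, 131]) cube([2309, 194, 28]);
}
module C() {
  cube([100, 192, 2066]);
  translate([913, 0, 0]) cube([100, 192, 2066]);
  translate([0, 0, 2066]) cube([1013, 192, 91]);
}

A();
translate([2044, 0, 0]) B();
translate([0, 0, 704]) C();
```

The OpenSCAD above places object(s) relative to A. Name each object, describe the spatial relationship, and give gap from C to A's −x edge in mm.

A is a table. B is an I-beam. C is a door frame. The I-beam is on the floor beside the table on its +x side. The door frame is on top of the table. The gap from the door frame to the table's −x edge is 0 mm.

The door frame's min-x is at 0; the table's min-x is 0; gap = 0 mm.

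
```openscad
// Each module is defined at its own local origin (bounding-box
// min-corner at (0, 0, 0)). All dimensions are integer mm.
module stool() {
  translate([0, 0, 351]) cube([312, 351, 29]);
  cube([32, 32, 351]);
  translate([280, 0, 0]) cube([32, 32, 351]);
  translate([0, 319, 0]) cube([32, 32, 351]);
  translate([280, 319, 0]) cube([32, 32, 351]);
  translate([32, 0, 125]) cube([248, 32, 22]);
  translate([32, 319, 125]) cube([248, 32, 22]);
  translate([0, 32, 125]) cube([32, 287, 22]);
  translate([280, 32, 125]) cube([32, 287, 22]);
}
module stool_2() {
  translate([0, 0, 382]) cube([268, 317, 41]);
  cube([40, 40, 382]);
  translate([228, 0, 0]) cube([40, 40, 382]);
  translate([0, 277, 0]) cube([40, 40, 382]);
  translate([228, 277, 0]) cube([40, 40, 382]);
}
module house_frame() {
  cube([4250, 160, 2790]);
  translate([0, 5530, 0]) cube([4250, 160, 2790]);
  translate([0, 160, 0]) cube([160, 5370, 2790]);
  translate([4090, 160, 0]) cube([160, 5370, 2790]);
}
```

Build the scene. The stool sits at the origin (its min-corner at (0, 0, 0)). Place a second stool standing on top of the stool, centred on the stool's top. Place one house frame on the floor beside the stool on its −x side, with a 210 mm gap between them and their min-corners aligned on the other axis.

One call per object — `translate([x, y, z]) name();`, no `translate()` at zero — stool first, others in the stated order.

stool();
translate([22, 17, 380]) stool_2();
translate([-4460, 0, 0]) house_frame();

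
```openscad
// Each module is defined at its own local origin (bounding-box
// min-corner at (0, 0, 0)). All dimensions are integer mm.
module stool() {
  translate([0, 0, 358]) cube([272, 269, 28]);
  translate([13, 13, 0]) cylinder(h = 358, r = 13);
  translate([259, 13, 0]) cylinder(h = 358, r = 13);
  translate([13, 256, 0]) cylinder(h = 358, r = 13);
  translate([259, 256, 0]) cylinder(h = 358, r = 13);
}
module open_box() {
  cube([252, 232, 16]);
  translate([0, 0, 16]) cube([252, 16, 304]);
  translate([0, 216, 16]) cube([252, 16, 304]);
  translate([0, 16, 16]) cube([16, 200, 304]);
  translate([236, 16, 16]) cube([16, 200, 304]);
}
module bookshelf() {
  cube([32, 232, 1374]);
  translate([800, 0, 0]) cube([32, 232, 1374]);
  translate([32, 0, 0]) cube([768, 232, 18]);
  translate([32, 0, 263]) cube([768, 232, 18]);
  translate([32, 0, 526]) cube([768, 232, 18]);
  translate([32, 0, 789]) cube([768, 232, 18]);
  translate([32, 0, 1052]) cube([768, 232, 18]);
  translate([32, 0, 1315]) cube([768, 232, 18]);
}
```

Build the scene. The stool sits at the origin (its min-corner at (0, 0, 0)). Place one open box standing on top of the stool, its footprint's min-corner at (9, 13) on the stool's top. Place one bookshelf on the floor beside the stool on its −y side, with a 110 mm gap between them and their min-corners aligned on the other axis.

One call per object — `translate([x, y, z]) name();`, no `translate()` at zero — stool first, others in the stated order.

stool();
translate([9, 13, 386]) open_box();
translate([0, -342, 0]) bookshelf();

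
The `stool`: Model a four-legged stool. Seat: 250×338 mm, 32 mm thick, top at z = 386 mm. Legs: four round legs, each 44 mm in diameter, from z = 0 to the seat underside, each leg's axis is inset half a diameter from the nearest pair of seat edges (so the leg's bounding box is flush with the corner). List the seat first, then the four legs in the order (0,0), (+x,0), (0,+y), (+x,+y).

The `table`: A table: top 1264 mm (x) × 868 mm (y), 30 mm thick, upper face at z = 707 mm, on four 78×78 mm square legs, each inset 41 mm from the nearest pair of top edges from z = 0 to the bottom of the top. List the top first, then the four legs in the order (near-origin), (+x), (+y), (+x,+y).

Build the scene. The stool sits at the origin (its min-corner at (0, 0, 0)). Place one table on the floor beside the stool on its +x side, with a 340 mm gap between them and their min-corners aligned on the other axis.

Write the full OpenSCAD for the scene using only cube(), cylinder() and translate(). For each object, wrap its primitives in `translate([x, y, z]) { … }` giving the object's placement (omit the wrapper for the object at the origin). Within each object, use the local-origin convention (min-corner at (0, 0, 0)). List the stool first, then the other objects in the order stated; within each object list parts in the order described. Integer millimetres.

translate([0, 0, 354]) cube([250, 338, 32]);
translate([22, 22, 0]) cylinder(h = 354, r = 22);
translate([228, 22, 0]) cylinder(h = 354, r = 22);
translate([22, 316, 0]) cylinder(h = 354, r = 22);
translate([228, 316, 0]) cylinder(h = 354, r = 22);
translate([590, 0, 0]) {
  translate([0, 0, 677]) cube([1264, 868, 30]);
  translate([41, 41, 0]) cube([78, 78, 677]);
  translate([1145, 41, 0]) cube([78, 78, 677]);
  translate([41, 749, 0]) cube([78, 78, 677]);
  translate([1145, 749, 0]) cube([78, 78, 677]);
}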